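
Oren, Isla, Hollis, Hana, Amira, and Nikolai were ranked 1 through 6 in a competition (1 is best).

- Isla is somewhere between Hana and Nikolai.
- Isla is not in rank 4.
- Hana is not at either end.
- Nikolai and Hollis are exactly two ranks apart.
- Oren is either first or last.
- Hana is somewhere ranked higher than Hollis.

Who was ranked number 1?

Oren

With clue 1, Isla is ruled out for rank 1.
With clues 1–3, Hana is ruled out for rank 1.
With clues 1–4, Hollis is ruled out for rank 1.
With clues 1–6, Amira and Nikolai are ruled out for rank 1.
So rank 1 is Oren.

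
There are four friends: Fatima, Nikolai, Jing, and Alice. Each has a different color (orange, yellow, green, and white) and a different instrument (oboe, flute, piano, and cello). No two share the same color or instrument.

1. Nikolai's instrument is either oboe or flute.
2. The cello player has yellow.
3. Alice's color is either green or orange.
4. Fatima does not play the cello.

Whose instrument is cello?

Clue 1 rules out Nikolai for the one with instrument cello.
With clues 1–3, Alice is impossible for the one with instrument cello.
With clues 1–4, Fatima is impossible for the one with instrument cello.
That leaves Jing.

Jing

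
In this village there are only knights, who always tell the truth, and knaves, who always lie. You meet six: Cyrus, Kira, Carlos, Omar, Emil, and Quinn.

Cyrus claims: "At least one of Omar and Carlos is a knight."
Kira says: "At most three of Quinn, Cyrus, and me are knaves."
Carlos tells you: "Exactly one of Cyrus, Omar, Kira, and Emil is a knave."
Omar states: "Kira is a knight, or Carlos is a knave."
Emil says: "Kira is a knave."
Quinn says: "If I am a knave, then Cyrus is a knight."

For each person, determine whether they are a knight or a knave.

Regardless of anyone's role, Kira's statement is true, so Kira is a knight.
With that fixed, Omar's statement is true, so Omar is a knight.
With that fixed, Emil's statement is false, so Emil is a knave.
With that fixed, Cyrus's statement is true, so Cyrus is a knight.
With that fixed, Carlos's statement is true, so Carlos is a knight.
With that fixed, Quinn's statement is true, so Quinn is a knight.

Cyrus: knight, Kira: knight, Carlos: knight, Omar: knight, Emil: knave, Quinn: knight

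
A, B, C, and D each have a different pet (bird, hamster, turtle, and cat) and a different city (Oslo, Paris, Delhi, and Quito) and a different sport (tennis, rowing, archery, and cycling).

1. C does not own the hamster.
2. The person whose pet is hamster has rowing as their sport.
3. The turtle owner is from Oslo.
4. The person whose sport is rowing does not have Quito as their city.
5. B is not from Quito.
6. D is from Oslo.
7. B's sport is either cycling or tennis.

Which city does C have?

Quito

With clues 1–6, Oslo is impossible for C's city.
With clues 1–7, Delhi and Paris are impossible for C's city.
That leaves Quito.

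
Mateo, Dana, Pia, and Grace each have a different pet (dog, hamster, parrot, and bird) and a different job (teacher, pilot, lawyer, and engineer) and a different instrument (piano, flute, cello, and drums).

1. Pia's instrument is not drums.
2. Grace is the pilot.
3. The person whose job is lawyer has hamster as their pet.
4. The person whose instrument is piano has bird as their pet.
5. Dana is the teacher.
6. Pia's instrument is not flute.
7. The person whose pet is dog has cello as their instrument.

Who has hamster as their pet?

Mateo

With clues 1–3, Grace is impossible for the one with pet hamster.
With clues 1–5, Dana is impossible for the one with pet hamster.
With clues 1–7, Pia is impossible for the one with pet hamster.
That leaves Mateo.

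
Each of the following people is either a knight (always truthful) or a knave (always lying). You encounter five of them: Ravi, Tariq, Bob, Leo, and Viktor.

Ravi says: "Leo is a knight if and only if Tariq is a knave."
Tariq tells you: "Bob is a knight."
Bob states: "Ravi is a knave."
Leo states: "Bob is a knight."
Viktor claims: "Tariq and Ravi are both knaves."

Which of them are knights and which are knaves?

Ravi: knave, Tariq: knight, Bob: knight, Leo: knight, Viktor: knave

Consider Ravi. Suppose Ravi is a knight.
Then no assignment of the remaining roles makes every statement match its speaker's type — contradiction.
So Ravi is a knave.
With that fixed, Bob's statement is true, so Bob is a knight.
With that fixed, Leo's statement is true, so Leo is a knight.
With that fixed, Tariq's statement is true, so Tariq is a knight.
With that fixed, Viktor's statement is false, so Viktor is a knave.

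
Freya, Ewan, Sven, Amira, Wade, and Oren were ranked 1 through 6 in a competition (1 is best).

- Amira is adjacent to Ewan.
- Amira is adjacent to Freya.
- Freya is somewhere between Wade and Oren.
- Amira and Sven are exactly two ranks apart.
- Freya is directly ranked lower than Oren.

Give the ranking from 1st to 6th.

Oren, Freya, Amira, Ewan, Sven, Wade

From clues 1–2: Amira is in {2,3,4,5}.
From clues 1–3: Amira is in {3,4}.
From clues 1–4: Sven is in {2,5}.
From clues 1–5: Oren → rank 1, Freya → rank 2, Amira → rank 3, Ewan → rank 4, Sven → rank 5, Wade → rank 6.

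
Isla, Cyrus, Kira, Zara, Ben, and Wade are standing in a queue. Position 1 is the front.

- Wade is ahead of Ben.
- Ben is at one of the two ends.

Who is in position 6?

With clue 1, Wade is ruled out for position 6.
With clues 1–2, Cyrus, Isla, Kira, and Zara are ruled out for position 6.
So position 6 is Ben.

Ben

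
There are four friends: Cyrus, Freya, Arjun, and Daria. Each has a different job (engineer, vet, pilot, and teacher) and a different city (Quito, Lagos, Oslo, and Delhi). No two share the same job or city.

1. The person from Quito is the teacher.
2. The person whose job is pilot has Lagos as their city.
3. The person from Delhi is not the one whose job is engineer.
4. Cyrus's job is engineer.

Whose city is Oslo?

Cyrus

With clues 1–4, Arjun, Daria, and Freya are impossible for the one with city Oslo.
That leaves Cyrus.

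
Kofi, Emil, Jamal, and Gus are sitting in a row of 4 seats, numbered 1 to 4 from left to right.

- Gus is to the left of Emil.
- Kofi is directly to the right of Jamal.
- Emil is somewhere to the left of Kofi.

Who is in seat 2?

With clues 1–2, Gus is ruled out for seat 2.
With clues 1–3, Jamal and Kofi are ruled out for seat 2.
So seat 2 is Emil.

Emil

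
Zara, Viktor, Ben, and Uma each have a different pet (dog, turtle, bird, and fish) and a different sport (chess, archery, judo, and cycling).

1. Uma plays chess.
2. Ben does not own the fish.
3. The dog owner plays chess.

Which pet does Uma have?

With clues 1–3, bird, fish, and turtle are impossible for Uma's pet.
That leaves dog.

dog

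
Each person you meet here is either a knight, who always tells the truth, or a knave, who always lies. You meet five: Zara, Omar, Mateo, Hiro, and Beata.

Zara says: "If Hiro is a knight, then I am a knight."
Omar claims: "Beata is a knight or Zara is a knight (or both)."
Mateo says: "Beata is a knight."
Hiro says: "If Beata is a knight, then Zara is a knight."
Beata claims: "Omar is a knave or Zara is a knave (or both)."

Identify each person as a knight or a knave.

Zara: knight, Omar: knight, Mateo: knave, Hiro: knight, Beata: knave

Consider Zara. Suppose Zara is a knave.
Then no assignment of the remaining roles makes every statement match its speaker's type — contradiction.
So Zara is a knight.
With that fixed, Omar's statement is true, so Omar is a knight.
With that fixed, Hiro's statement is true, so Hiro is a knight.
With that fixed, Beata's statement is false, so Beata is a knave.
With that fixed, Mateo's statement is false, so Mateo is a knave.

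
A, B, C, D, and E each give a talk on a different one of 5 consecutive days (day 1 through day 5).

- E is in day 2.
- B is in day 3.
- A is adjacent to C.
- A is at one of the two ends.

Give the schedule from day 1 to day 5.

D, E, B, C, A

From clue 1: E → day 2.
From clues 1–2: B → day 3.
From clues 1–3: D → day 1.
From clues 1–4: C → day 4, A → day 5.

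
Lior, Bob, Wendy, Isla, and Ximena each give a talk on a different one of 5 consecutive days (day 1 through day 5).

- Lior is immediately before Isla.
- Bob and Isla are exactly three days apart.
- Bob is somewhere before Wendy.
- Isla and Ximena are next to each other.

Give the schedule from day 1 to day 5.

Bob, Wendy, Lior, Isla, Ximena

From clue 1: Lior is in {1,2,3,4}.
From clues 1–2: Lior is in {1,3,4}.
From clues 1–3: Lior is in {3,4}.
From clues 1–4: Bob → day 1, Wendy → day 2, Lior → day 3, Isla → day 4, Ximena → day 5.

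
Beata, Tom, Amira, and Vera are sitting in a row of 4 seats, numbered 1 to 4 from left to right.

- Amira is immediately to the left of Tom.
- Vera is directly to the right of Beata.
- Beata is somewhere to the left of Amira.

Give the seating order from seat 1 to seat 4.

From clue 1: Tom is in {2,3,4}.
From clues 1–2: Beata is in {1,3}.
From clues 1–3: Beata → seat 1, Vera → seat 2, Amira → seat 3, Tom → seat 4.

Beata, Vera, Amira, Tom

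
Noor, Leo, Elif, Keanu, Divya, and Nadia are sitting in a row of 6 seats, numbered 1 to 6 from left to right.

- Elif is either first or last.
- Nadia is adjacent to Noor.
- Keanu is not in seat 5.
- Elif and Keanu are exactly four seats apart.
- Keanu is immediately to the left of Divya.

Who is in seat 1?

Leo

With clues 1–4, Elif, Keanu, Nadia, and Noor are ruled out for seat 1.
With clues 1–5, Divya is ruled out for seat 1.
So seat 1 is Leo.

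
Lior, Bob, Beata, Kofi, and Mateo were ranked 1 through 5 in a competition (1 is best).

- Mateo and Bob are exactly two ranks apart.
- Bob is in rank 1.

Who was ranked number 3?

With clues 1–2, Beata, Bob, Kofi, and Lior are ruled out for rank 3.
So rank 3 is Mateo.

Mateo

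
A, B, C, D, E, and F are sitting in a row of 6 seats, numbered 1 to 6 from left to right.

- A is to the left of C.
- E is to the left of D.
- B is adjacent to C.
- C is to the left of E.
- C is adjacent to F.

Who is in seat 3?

C

With clues 1–4, A, D, E, and F are ruled out for seat 3.
With clues 1–5, B is ruled out for seat 3.
So seat 3 is C.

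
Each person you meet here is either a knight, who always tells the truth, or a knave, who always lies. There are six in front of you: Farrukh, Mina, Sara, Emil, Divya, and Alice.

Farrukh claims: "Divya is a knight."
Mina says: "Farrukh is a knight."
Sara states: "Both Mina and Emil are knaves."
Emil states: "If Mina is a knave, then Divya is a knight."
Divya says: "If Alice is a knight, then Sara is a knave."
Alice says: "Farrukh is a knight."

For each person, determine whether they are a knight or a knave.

Farrukh: knight, Mina: knight, Sara: knave, Emil: knight, Divya: knight, Alice: knight

Consider Farrukh. Suppose Farrukh is a knave.
Then no assignment of the remaining roles makes every statement match its speaker's type — contradiction.
So Farrukh is a knight.
With that fixed, Mina's statement is true, so Mina is a knight.
With that fixed, Sara's statement is false, so Sara is a knave.
With that fixed, Emil's statement is true, so Emil is a knight.
With that fixed, Divya's statement is true, so Divya is a knight.
With that fixed, Alice's statement is true, so Alice is a knight.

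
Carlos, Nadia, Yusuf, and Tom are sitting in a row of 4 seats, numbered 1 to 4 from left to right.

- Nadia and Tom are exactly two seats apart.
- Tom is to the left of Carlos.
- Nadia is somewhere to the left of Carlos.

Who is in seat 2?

With clues 1–2, Nadia is ruled out for seat 2.
With clues 1–3, Carlos and Tom are ruled out for seat 2.
So seat 2 is Yusuf.

Yusuf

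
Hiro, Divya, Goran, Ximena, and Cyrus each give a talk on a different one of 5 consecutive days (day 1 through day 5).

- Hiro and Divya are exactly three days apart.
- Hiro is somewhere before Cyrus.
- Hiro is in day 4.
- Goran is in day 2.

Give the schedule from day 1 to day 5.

Divya, Goran, Ximena, Hiro, Cyrus

From clue 1: Hiro is in {1,2,4,5}.
From clues 1–2: Hiro is in {1,2,4}.
From clues 1–3: Divya → day 1, Hiro → day 4, Cyrus → day 5.
From clues 1–4: Goran → day 2, Ximena → day 3.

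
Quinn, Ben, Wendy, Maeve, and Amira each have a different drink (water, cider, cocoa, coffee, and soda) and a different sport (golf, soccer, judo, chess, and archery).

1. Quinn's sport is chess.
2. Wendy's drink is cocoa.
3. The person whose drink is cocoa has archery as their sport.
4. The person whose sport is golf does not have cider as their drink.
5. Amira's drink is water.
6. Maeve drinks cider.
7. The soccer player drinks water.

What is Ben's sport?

golf

Clue 1 rules out chess for Ben's sport.
With clues 1–3, archery is impossible for Ben's sport.
With clues 1–7, judo and soccer are impossible for Ben's sport.
That leaves golf.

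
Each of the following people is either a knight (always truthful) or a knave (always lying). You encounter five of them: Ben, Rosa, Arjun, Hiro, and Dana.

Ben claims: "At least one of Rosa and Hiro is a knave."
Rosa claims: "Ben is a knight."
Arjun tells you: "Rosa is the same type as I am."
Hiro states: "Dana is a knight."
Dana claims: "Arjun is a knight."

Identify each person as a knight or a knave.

Consider Ben. Suppose Ben is a knave.
Then no assignment of the remaining roles makes every statement match its speaker's type — contradiction.
So Ben is a knight.
With that fixed, Rosa's statement is true, so Rosa is a knight.
Consider Arjun. Suppose Arjun is a knight.
Then no assignment of the remaining roles makes every statement match its speaker's type — contradiction.
So Arjun is a knave.
With that fixed, Dana's statement is false, so Dana is a knave.
With that fixed, Hiro's statement is false, so Hiro is a knave.

Ben: knight, Rosa: knight, Arjun: knave, Hiro: knave, Dana: knave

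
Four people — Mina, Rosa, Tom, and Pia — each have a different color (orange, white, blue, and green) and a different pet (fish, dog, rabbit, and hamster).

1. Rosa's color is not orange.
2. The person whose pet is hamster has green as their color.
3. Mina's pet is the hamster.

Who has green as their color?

Mina

With clues 1–3, Pia, Rosa, and Tom are impossible for the one with color green.
That leaves Mina.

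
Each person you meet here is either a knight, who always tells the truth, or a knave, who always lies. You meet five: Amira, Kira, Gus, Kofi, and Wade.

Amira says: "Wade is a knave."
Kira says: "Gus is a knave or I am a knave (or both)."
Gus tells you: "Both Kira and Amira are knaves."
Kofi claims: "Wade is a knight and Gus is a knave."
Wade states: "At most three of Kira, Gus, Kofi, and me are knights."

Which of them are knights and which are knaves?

Consider Amira. Suppose Amira is a knight.
Then no assignment of the remaining roles makes every statement match its speaker's type — contradiction.
So Amira is a knave.
Consider Kira. Suppose Kira is a knave.
Then Kira's own statement would have to be false, but it can't be — contradiction.
So Kira is a knight.
With that fixed, Gus's statement is false, so Gus is a knave.
With that fixed, Wade's statement is true, so Wade is a knight.
With that fixed, Kofi's statement is true, so Kofi is a knight.

Amira: knave, Kira: knight, Gus: knave, Kofi: knight, Wade: knight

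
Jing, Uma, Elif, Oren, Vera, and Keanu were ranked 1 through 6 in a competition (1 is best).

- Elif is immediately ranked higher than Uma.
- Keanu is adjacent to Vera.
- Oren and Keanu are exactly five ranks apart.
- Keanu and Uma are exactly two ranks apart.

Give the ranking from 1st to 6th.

From clue 1: Uma is in {2,3,4,5,6}.
From clues 1–3: Oren is in {1,6}.
From clues 1–4: Oren → rank 1, Jing → rank 2, Elif → rank 3, Uma → rank 4, Vera → rank 5, Keanu → rank 6.

Oren, Jing, Elif, Uma, Vera, Keanu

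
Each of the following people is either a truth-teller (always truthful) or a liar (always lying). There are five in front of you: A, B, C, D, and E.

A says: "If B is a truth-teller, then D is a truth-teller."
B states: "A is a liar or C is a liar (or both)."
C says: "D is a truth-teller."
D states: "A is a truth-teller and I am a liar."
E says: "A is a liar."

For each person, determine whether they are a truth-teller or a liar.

Consider A. Suppose A is a truth-teller.
Then whichever role D has, D's statement has the wrong truth value — contradiction.
So A is a liar.
With that fixed, B's statement is true, so B is a truth-teller.
With that fixed, D's statement is false, so D is a liar.
With that fixed, E's statement is true, so E is a truth-teller.
With that fixed, C's statement is false, so C is a liar.

A: liar, B: truth-teller, C: liar, D: liar, E: truth-teller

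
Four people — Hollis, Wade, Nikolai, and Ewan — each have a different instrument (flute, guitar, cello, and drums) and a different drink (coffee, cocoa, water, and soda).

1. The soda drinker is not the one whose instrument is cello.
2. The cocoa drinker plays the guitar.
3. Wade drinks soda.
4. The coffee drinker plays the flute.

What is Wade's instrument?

With clues 1–3, cello and guitar are impossible for Wade's instrument.
With clues 1–4, flute is impossible for Wade's instrument.
That leaves drums.

drums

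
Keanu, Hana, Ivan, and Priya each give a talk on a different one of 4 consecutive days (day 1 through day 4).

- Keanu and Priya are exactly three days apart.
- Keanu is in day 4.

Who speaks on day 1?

With clue 1, Hana and Ivan are ruled out for day 1.
With clues 1–2, Keanu is ruled out for day 1.
So day 1 is Priya.

Priya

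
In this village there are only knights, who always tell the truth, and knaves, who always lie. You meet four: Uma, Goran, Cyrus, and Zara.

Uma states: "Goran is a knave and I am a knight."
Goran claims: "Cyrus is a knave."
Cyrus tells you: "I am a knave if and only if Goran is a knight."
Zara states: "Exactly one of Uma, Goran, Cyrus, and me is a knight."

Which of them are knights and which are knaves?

Uma: knight, Goran: knave, Cyrus: knight, Zara: knave

Consider Uma. Suppose Uma is a knave.
Then no assignment of the remaining roles makes every statement match its speaker's type — contradiction.
So Uma is a knight.
Consider Goran. Suppose Goran is a knight.
Then Uma's statement comes out false, contradicting Uma being a knight.
So Goran is a knave.
Consider Cyrus. Suppose Cyrus is a knave.
Then Goran's statement comes out true, contradicting Goran being a knave.
So Cyrus is a knight.
With that fixed, Zara's statement is false, so Zara is a knave.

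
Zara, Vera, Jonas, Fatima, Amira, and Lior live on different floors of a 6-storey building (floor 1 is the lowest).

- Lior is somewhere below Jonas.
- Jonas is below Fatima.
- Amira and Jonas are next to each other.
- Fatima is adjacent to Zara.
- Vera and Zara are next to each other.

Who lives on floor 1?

With clue 1, Jonas is ruled out for floor 1.
With clues 1–2, Fatima is ruled out for floor 1.
With clues 1–3, Amira is ruled out for floor 1.
With clues 1–4, Zara is ruled out for floor 1.
With clues 1–5, Vera is ruled out for floor 1.
So floor 1 is Lior.

Lior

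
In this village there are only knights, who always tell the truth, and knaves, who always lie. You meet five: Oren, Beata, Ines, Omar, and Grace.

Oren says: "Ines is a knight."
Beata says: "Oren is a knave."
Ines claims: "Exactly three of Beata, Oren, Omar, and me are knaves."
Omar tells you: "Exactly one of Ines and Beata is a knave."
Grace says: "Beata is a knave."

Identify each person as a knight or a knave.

Oren: knave, Beata: knight, Ines: knave, Omar: knight, Grace: knave

Consider Oren. Suppose Oren is a knight.
Then no assignment of the remaining roles makes every statement match its speaker's type — contradiction.
So Oren is a knave.
With that fixed, Beata's statement is true, so Beata is a knight.
With that fixed, Grace's statement is false, so Grace is a knave.
Consider Ines. Suppose Ines is a knight.
Then Oren's statement comes out true, contradicting Oren being a knave.
So Ines is a knave.
With that fixed, Omar's statement is true, so Omar is a knight.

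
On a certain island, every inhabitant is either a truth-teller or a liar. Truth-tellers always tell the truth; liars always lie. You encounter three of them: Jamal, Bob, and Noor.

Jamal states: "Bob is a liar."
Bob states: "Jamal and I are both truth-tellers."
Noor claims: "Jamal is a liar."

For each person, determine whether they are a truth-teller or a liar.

Jamal: truth-teller, Bob: liar, Noor: liar

Consider Jamal. Suppose Jamal is a liar.
Then no assignment of the remaining roles makes every statement match its speaker's type — contradiction.
So Jamal is a truth-teller.
With that fixed, Noor's statement is false, so Noor is a liar.
Consider Bob. Suppose Bob is a truth-teller.
Then Jamal's statement comes out false, contradicting Jamal being a truth-teller.
So Bob is a liar.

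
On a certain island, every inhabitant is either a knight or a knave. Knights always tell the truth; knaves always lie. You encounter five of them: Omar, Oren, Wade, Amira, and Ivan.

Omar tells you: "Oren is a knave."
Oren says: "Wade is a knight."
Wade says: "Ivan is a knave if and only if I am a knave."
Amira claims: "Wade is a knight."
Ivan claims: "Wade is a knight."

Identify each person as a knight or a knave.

Consider Omar. Suppose Omar is a knight.
Then no assignment of the remaining roles makes every statement match its speaker's type — contradiction.
So Omar is a knave.
Consider Oren. Suppose Oren is a knave.
Then Omar's statement comes out true, contradicting Omar being a knave.
So Oren is a knight.
Consider Wade. Suppose Wade is a knave.
Then Oren's statement comes out false, contradicting Oren being a knight.
So Wade is a knight.
With that fixed, Amira's statement is true, so Amira is a knight.
With that fixed, Ivan's statement is true, so Ivan is a knight.

Omar: knave, Oren: knight, Wade: knight, Amira: knight, Ivan: knight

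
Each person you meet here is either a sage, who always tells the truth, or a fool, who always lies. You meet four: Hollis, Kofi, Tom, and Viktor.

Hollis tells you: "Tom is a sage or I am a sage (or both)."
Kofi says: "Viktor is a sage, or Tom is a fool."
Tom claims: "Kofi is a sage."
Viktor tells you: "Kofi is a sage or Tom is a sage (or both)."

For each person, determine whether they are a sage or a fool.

Consider Hollis. Suppose Hollis is a fool.
Then no assignment of the remaining roles makes every statement match its speaker's type — contradiction.
So Hollis is a sage.
Consider Kofi. Suppose Kofi is a fool.
Then no assignment of the remaining roles makes every statement match its speaker's type — contradiction.
So Kofi is a sage.
With that fixed, Tom's statement is true, so Tom is a sage.
With that fixed, Viktor's statement is true, so Viktor is a sage.

Hollis: sage, Kofi: sage, Tom: sage, Viktor: sage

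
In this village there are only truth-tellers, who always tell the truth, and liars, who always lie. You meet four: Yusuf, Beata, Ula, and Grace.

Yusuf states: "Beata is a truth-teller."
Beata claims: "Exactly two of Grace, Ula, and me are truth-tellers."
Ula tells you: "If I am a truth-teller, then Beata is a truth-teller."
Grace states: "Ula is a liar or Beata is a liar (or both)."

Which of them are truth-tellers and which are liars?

Consider Yusuf. Suppose Yusuf is a liar.
Then no assignment of the remaining roles makes every statement match its speaker's type — contradiction.
So Yusuf is a truth-teller.
Consider Beata. Suppose Beata is a liar.
Then Yusuf's statement comes out false, contradicting Yusuf being a truth-teller.
So Beata is a truth-teller.
With that fixed, Ula's statement is true, so Ula is a truth-teller.
With that fixed, Grace's statement is false, so Grace is a liar.

Yusuf: truth-teller, Beata: truth-teller, Ula: truth-teller, Grace: liar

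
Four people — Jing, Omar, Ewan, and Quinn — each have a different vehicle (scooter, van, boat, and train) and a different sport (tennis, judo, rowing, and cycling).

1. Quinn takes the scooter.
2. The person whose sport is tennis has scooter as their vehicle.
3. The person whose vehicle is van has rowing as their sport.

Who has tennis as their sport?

With clues 1–2, Ewan, Jing, and Omar are impossible for the one with sport tennis.
That leaves Quinn.

Quinn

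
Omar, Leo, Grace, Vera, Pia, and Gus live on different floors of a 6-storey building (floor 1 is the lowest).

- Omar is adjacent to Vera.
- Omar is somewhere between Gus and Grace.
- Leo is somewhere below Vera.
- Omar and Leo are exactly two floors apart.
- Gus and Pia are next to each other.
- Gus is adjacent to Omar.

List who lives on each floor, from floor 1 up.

Grace, Leo, Vera, Omar, Gus, Pia

From clues 1–2: Omar is in {2,3,4,5}.
From clues 1–3: Omar is in {3,4,5}.
From clues 1–5: Vera is in {3,4}.
From clues 1–6: Grace → floor 1, Leo → floor 2, Vera → floor 3, Omar → floor 4, Gus → floor 5, Pia → floor 6.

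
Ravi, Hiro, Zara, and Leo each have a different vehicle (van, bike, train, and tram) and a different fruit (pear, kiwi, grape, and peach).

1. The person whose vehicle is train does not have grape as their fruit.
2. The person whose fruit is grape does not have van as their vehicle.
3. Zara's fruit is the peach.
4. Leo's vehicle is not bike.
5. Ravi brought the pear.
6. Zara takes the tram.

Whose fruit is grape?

Hiro

With clues 1–3, Zara is impossible for the one with fruit grape.
With clues 1–5, Ravi is impossible for the one with fruit grape.
With clues 1–6, Leo is impossible for the one with fruit grape.
That leaves Hiro.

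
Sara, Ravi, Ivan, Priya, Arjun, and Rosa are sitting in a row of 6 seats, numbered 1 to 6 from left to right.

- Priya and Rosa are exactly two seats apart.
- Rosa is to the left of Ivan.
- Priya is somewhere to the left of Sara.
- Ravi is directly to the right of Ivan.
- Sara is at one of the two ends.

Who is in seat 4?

Ivan

With clues 1–4, Priya and Ravi are ruled out for seat 4.
With clues 1–5, Arjun, Rosa, and Sara are ruled out for seat 4.
So seat 4 is Ivan.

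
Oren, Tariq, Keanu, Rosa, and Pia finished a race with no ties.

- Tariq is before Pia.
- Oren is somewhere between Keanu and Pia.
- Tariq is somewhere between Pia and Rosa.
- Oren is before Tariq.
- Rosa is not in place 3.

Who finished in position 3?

Oren

With clues 1–4, Keanu, Pia, and Tariq are ruled out for place 3.
With clues 1–5, Rosa is ruled out for place 3.
So place 3 is Oren.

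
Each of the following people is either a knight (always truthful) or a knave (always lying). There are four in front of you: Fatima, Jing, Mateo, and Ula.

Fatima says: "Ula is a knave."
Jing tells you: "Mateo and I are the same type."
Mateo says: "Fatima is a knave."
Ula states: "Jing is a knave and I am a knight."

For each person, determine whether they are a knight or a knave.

Fatima: knave, Jing: knave, Mateo: knight, Ula: knight

Consider Fatima. Suppose Fatima is a knight.
Then no assignment of the remaining roles makes every statement match its speaker's type — contradiction.
So Fatima is a knave.
With that fixed, Mateo's statement is true, so Mateo is a knight.
Consider Jing. Suppose Jing is a knight.
Then no assignment of the remaining roles makes every statement match its speaker's type — contradiction.
So Jing is a knave.
Consider Ula. Suppose Ula is a knave.
Then Fatima's statement comes out true, contradicting Fatima being a knave.
So Ula is a knight.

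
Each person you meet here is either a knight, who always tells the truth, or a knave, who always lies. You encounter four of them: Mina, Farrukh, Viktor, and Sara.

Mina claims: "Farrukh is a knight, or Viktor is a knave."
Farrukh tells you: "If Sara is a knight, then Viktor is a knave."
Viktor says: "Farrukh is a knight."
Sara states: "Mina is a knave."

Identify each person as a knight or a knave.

Mina: knight, Farrukh: knight, Viktor: knight, Sara: knave

Consider Mina. Suppose Mina is a knave.
Then no assignment of the remaining roles makes every statement match its speaker's type — contradiction.
So Mina is a knight.
With that fixed, Sara's statement is false, so Sara is a knave.
With that fixed, Farrukh's statement is true, so Farrukh is a knight.
With that fixed, Viktor's statement is true, so Viktor is a knight.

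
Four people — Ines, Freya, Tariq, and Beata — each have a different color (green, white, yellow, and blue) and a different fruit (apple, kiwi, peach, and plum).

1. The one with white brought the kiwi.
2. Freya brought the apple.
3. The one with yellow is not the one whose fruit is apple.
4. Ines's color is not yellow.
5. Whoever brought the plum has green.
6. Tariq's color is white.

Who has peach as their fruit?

With clues 1–2, Freya is impossible for the one with fruit peach.
With clues 1–5, Ines is impossible for the one with fruit peach.
With clues 1–6, Tariq is impossible for the one with fruit peach.
That leaves Beata.

Beata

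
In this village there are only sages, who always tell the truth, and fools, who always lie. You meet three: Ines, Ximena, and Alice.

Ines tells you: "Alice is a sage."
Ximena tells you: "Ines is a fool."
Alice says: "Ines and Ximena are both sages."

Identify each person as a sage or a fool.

Ines: fool, Ximena: sage, Alice: fool

Consider Ines. Suppose Ines is a sage.
Then no assignment of the remaining roles makes every statement match its speaker's type — contradiction.
So Ines is a fool.
With that fixed, Ximena's statement is true, so Ximena is a sage.
With that fixed, Alice's statement is false, so Alice is a fool.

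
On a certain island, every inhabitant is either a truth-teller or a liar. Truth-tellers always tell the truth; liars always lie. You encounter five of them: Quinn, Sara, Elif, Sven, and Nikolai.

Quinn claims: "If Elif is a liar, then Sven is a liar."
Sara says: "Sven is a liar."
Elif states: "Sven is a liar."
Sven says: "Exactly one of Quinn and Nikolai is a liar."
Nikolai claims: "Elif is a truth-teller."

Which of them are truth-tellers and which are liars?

Quinn: truth-teller, Sara: truth-teller, Elif: truth-teller, Sven: liar, Nikolai: truth-teller

Consider Quinn. Suppose Quinn is a liar.
Then no assignment of the remaining roles makes every statement match its speaker's type — contradiction.
So Quinn is a truth-teller.
Consider Sara. Suppose Sara is a liar.
Then no assignment of the remaining roles makes every statement match its speaker's type — contradiction.
So Sara is a truth-teller.
Consider Elif. Suppose Elif is a liar.
Then no assignment of the remaining roles makes every statement match its speaker's type — contradiction.
So Elif is a truth-teller.
With that fixed, Nikolai's statement is true, so Nikolai is a truth-teller.
With that fixed, Sven's statement is false, so Sven is a liar.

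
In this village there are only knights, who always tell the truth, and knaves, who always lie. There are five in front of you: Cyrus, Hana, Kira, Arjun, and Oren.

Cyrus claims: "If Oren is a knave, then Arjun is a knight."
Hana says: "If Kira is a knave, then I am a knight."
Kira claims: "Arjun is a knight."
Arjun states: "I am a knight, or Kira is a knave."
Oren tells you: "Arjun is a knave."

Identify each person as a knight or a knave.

Cyrus: knight, Hana: knight, Kira: knight, Arjun: knight, Oren: knave

Consider Cyrus. Suppose Cyrus is a knave.
Then no assignment of the remaining roles makes every statement match its speaker's type — contradiction.
So Cyrus is a knight.
Consider Hana. Suppose Hana is a knave.
Then no assignment of the remaining roles makes every statement match its speaker's type — contradiction.
So Hana is a knight.
Consider Kira. Suppose Kira is a knave.
Then no assignment of the remaining roles makes every statement match its speaker's type — contradiction.
So Kira is a knight.
Consider Arjun. Suppose Arjun is a knave.
Then Kira's statement comes out false, contradicting Kira being a knight.
So Arjun is a knight.
With that fixed, Oren's statement is false, so Oren is a knave.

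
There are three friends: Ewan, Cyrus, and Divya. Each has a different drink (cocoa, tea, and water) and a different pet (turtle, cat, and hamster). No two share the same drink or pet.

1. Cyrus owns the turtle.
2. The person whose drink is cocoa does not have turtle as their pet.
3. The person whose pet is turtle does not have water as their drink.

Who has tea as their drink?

Cyrus

With clues 1–3, Divya and Ewan are impossible for the one with drink tea.
That leaves Cyrus.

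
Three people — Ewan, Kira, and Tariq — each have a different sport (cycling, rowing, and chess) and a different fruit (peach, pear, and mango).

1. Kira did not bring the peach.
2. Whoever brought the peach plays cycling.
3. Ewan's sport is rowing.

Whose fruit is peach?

Tariq

Clue 1 rules out Kira for the one with fruit peach.
With clues 1–3, Ewan is impossible for the one with fruit peach.
That leaves Tariq.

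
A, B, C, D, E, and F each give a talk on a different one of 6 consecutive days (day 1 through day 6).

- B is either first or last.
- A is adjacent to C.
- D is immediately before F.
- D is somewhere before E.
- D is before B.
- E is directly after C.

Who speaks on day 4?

With clue 1, B is ruled out for day 4.
With clues 1–5, D and E are ruled out for day 4.
With clues 1–6, A and F are ruled out for day 4.
So day 4 is C.

C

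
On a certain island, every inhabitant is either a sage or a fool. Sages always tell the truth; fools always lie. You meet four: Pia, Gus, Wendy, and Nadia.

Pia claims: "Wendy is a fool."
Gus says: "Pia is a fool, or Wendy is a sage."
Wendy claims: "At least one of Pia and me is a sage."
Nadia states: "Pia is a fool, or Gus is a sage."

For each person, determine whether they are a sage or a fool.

Pia: fool, Gus: sage, Wendy: sage, Nadia: sage

Consider Pia. Suppose Pia is a sage.
Then no assignment of the remaining roles makes every statement match its speaker's type — contradiction.
So Pia is a fool.
With that fixed, Gus's statement is true, so Gus is a sage.
With that fixed, Nadia's statement is true, so Nadia is a sage.
Consider Wendy. Suppose Wendy is a fool.
Then Pia's statement comes out true, contradicting Pia being a fool.
So Wendy is a sage.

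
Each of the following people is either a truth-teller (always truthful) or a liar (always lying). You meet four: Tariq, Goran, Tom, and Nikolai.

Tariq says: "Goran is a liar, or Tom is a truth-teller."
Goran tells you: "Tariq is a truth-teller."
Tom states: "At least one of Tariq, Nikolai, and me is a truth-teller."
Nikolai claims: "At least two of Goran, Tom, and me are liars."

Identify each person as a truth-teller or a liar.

Consider Tariq. Suppose Tariq is a liar.
Then no assignment of the remaining roles makes every statement match its speaker's type — contradiction.
So Tariq is a truth-teller.
With that fixed, Goran's statement is true, so Goran is a truth-teller.
With that fixed, Tom's statement is true, so Tom is a truth-teller.
With that fixed, Nikolai's statement is false, so Nikolai is a liar.

Tariq: truth-teller, Goran: truth-teller, Tom: truth-teller, Nikolai: liar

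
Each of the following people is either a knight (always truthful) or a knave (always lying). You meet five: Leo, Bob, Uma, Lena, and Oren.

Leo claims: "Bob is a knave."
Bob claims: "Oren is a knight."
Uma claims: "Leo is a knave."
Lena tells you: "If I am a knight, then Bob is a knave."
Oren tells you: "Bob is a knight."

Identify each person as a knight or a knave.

Leo: knight, Bob: knave, Uma: knave, Lena: knight, Oren: knave

Consider Leo. Suppose Leo is a knave.
Then no assignment of the remaining roles makes every statement match its speaker's type — contradiction.
So Leo is a knight.
With that fixed, Uma's statement is false, so Uma is a knave.
Consider Bob. Suppose Bob is a knight.
Then Leo's statement comes out false, contradicting Leo being a knight.
So Bob is a knave.
With that fixed, Lena's statement is true, so Lena is a knight.
With that fixed, Oren's statement is false, so Oren is a knave.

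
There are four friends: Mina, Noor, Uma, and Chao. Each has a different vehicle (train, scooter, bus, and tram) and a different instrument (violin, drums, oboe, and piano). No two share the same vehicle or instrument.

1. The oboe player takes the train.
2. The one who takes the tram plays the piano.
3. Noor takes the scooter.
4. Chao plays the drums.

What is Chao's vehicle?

With clues 1–3, scooter is impossible for Chao's vehicle.
With clues 1–4, train and tram are impossible for Chao's vehicle.
That leaves bus.

bus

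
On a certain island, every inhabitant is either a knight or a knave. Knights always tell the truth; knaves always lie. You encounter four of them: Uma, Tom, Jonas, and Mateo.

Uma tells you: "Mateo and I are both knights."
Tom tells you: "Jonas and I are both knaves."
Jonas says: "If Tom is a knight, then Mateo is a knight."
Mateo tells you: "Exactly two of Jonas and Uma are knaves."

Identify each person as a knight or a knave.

Uma: knave, Tom: knave, Jonas: knight, Mateo: knave

Consider Uma. Suppose Uma is a knight.
Then no assignment of the remaining roles makes every statement match its speaker's type — contradiction.
So Uma is a knave.
Consider Tom. Suppose Tom is a knight.
Then Tom's own statement would have to be true, but it can't be — contradiction.
So Tom is a knave.
With that fixed, Jonas's statement is true, so Jonas is a knight.
With that fixed, Mateo's statement is false, so Mateo is a knave.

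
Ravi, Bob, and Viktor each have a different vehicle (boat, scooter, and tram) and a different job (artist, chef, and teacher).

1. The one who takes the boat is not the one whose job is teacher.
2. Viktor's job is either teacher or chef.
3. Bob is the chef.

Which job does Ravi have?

With clues 1–3, chef and teacher are impossible for Ravi's job.
That leaves artist.

artist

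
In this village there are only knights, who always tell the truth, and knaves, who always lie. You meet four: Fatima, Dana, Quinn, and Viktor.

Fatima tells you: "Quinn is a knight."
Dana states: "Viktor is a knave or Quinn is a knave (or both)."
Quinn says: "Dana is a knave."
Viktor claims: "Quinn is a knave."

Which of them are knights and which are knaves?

Fatima: knave, Dana: knight, Quinn: knave, Viktor: knight

Consider Fatima. Suppose Fatima is a knight.
Then no assignment of the remaining roles makes every statement match its speaker's type — contradiction.
So Fatima is a knave.
Consider Dana. Suppose Dana is a knave.
Then no assignment of the remaining roles makes every statement match its speaker's type — contradiction.
So Dana is a knight.
With that fixed, Quinn's statement is false, so Quinn is a knave.
With that fixed, Viktor's statement is true, so Viktor is a knight.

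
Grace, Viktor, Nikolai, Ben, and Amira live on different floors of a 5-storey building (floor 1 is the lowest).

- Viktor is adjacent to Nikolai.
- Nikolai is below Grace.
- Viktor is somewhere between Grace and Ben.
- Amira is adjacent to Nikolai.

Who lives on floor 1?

Ben

With clues 1–2, Grace is ruled out for floor 1.
With clues 1–3, Nikolai and Viktor are ruled out for floor 1.
With clues 1–4, Amira is ruled out for floor 1.
So floor 1 is Ben.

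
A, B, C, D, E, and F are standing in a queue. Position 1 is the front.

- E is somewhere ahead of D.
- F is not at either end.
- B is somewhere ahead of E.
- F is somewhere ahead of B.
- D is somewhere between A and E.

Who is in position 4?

With clues 1–4, D and F are ruled out for position 4.
With clues 1–5, A, B, and C are ruled out for position 4.
So position 4 is E.

E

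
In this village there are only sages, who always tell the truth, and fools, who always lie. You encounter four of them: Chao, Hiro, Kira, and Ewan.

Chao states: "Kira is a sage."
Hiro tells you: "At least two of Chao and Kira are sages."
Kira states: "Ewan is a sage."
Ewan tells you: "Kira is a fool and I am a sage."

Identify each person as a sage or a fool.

Chao: fool, Hiro: fool, Kira: fool, Ewan: fool

Consider Chao. Suppose Chao is a sage.
Then no assignment of the remaining roles makes every statement match its speaker's type — contradiction.
So Chao is a fool.
With that fixed, Hiro's statement is false, so Hiro is a fool.
Consider Kira. Suppose Kira is a sage.
Then Chao's statement comes out true, contradicting Chao being a fool.
So Kira is a fool.
Consider Ewan. Suppose Ewan is a sage.
Then Kira's statement comes out true, contradicting Kira being a fool.
So Ewan is a fool.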